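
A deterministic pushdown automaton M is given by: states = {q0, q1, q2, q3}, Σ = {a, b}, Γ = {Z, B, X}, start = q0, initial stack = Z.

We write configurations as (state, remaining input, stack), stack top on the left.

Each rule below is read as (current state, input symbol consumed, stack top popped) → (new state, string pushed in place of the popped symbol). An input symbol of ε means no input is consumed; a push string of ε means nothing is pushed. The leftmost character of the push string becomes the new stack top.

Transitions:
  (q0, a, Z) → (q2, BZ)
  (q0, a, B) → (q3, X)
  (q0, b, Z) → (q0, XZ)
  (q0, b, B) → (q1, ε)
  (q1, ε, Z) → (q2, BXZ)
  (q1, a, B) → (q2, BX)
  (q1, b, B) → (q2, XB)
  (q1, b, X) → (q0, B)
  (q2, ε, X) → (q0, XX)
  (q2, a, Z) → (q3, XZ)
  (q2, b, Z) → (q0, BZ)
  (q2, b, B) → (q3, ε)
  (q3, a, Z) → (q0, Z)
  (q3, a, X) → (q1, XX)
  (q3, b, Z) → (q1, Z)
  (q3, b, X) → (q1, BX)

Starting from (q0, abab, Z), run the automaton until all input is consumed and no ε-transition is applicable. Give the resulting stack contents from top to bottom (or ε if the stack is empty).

(q0, abab, Z) ⊢ (q2, bab, BZ) ⊢ (q3, ab, Z) ⊢ (q0, b, Z) ⊢ (q0, ε, XZ)
All input consumed in state q0 with stack XZ.

XZ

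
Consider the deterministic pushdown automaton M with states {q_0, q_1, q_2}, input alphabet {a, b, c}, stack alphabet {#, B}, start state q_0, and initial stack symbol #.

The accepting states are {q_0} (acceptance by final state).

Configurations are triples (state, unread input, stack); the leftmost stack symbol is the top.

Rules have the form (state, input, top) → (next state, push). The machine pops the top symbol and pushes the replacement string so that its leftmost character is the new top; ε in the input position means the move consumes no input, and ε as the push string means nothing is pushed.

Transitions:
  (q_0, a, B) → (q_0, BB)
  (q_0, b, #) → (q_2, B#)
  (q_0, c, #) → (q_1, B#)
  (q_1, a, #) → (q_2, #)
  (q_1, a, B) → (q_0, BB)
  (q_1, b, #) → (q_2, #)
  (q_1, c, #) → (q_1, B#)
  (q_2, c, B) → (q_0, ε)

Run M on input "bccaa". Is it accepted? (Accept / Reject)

Accept

(q_0, bccaa, #)
  read b, top #: go to q_2, push B# → (q_2, ccaa, B#)
  read c, top B: go to q_0, push ε → (q_0, caa, #)
  read c, top #: go to q_1, push B# → (q_1, aa, B#)
  read a, top B: go to q_0, push BB → (q_0, a, BB#)
  read a, top B: go to q_0, push BB → (q_0, ε, BBB#)
All input consumed; state q_0 ∈ F.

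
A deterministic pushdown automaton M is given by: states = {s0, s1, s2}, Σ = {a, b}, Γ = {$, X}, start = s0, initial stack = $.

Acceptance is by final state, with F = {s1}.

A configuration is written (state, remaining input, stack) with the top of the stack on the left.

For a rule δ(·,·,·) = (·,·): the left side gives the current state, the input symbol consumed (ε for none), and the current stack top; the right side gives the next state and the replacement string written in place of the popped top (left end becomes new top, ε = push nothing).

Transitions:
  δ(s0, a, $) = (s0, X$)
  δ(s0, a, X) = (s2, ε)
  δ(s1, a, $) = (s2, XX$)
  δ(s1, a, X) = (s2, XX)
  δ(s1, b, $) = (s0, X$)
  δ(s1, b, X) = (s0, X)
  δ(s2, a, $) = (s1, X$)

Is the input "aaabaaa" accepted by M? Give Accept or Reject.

(s0, aaabaaa, $)
  read a, top $: go to s0, push X$ → (s0, aabaaa, X$)
  read a, top X: go to s2, push ε → (s2, abaaa, $)
  read a, top $: go to s1, push X$ → (s1, baaa, X$)
  read b, top X: go to s0, push X → (s0, aaa, X$)
  read a, top X: go to s2, push ε → (s2, aa, $)
  read a, top $: go to s1, push X$ → (s1, a, X$)
  read a, top X: go to s2, push XX → (s2, ε, XX$)
All input consumed; state s2 ∉ F and no further ε-move applies.

Reject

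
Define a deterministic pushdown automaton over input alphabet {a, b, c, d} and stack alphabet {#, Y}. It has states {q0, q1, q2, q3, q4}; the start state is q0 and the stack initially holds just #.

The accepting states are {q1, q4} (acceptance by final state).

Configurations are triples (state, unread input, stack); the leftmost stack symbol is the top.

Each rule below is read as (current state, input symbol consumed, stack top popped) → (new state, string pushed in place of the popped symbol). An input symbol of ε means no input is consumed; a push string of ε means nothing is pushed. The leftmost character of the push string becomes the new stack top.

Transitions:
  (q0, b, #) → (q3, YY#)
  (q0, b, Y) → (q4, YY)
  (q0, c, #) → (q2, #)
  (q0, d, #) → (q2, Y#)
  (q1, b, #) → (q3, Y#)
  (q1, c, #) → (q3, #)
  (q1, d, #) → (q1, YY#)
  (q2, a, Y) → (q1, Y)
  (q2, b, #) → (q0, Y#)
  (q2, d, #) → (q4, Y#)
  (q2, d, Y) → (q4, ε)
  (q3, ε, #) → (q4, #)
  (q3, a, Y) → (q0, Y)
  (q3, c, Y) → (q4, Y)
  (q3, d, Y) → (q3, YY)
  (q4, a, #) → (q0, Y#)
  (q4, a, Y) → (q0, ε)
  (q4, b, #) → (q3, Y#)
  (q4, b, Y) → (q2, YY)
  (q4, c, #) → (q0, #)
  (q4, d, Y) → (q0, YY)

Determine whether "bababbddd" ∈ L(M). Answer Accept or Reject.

Reject

(q0, bababbddd, #)
  read b, top #: go to q3, push YY# → (q3, ababbddd, YY#)
  read a, top Y: go to q0, push Y → (q0, babbddd, YY#)
  read b, top Y: go to q4, push YY → (q4, abbddd, YYY#)
  read a, top Y: go to q0, push ε → (q0, bbddd, YY#)
  read b, top Y: go to q4, push YY → (q4, bddd, YYY#)
  read b, top Y: go to q2, push YY → (q2, ddd, YYYY#)
  read d, top Y: go to q4, push ε → (q4, dd, YYY#)
  read d, top Y: go to q0, push YY → (q0, d, YYYY#)
No transition applies at (q0, d, YYYY#); input not fully consumed.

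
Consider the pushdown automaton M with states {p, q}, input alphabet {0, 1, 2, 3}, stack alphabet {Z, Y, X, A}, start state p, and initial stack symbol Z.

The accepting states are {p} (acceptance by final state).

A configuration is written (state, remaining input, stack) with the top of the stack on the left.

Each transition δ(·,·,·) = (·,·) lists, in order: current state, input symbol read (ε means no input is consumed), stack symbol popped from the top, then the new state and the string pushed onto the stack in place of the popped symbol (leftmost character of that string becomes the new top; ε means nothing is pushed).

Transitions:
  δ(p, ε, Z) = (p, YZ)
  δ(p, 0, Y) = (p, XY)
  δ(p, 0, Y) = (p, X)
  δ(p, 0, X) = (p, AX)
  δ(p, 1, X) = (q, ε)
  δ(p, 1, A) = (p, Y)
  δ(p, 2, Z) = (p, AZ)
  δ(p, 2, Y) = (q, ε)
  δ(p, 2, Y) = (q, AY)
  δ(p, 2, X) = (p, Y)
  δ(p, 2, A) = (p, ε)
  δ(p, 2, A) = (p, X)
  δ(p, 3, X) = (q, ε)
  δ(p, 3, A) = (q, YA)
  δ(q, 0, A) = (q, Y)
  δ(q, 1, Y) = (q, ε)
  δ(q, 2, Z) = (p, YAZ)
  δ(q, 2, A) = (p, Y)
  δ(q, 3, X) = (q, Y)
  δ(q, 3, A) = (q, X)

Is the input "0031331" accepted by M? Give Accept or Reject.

No computation consumes all input and reaches a final state.

Reject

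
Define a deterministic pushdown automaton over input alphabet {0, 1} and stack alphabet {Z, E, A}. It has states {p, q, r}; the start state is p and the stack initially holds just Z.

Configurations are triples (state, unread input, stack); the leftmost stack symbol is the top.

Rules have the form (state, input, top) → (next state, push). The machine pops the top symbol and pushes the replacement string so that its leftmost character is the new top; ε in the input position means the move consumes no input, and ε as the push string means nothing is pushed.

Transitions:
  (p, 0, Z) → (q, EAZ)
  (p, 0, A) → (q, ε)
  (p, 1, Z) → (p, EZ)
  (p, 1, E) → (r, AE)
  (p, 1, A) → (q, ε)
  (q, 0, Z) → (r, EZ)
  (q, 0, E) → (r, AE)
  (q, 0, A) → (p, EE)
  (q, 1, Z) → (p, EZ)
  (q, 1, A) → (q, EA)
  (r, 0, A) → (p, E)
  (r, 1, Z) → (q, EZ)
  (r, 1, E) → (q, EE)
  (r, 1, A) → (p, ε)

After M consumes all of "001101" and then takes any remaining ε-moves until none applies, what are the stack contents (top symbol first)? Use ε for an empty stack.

(p, 001101, Z)
  read 0, top Z: go to q, push EAZ → (q, 01101, EAZ)
  read 0, top E: go to r, push AE → (r, 1101, AEAZ)
  read 1, top A: go to p, push ε → (p, 101, EAZ)
  read 1, top E: go to r, push AE → (r, 01, AEAZ)
  read 0, top A: go to p, push E → (p, 1, EEAZ)
  read 1, top E: go to r, push AE → (r, ε, AEEAZ)
All input consumed in state r with stack AEEAZ.

AEEAZ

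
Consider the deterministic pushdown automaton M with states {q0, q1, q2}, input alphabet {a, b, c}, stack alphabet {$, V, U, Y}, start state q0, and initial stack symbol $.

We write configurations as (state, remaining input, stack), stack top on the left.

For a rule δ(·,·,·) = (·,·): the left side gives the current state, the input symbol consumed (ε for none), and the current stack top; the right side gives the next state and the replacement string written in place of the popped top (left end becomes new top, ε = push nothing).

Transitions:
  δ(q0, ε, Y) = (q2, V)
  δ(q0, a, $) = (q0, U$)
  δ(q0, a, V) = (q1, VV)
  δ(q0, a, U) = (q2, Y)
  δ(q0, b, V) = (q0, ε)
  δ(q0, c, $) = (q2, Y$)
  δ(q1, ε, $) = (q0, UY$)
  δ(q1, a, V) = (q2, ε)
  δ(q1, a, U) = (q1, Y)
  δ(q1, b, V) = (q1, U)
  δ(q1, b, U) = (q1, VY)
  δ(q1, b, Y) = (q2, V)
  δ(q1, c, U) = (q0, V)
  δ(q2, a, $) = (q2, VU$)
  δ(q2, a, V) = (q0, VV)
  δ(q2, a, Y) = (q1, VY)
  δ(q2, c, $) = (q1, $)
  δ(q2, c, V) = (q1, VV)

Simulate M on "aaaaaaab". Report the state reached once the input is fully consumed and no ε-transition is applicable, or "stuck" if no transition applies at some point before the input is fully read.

(q0, aaaaaaab, $)
  read a, top $: go to q0, push U$ → (q0, aaaaaab, U$)
  read a, top U: go to q2, push Y → (q2, aaaaab, Y$)
  read a, top Y: go to q1, push VY → (q1, aaaab, VY$)
  read a, top V: go to q2, push ε → (q2, aaab, Y$)
  read a, top Y: go to q1, push VY → (q1, aab, VY$)
  read a, top V: go to q2, push ε → (q2, ab, Y$)
  read a, top Y: go to q1, push VY → (q1, b, VY$)
  read b, top V: go to q1, push U → (q1, ε, UY$)
All input consumed; M is in state q1.

q1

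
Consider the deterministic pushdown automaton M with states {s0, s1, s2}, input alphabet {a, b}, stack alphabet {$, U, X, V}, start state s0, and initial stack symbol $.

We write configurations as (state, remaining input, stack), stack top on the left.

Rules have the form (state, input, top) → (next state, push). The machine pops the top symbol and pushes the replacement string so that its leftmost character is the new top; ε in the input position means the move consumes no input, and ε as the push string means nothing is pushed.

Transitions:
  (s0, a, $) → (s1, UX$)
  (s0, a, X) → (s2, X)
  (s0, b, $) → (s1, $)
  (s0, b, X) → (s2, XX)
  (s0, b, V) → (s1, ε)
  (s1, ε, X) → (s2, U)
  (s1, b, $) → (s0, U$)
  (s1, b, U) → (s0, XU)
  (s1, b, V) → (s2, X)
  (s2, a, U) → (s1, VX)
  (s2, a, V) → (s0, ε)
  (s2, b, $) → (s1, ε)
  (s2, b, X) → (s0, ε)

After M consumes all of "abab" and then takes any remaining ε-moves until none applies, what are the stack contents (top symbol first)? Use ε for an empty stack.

UX$

(s0, abab, $)
  read a, top $: go to s1, push UX$ → (s1, bab, UX$)
  read b, top U: go to s0, push XU → (s0, ab, XUX$)
  read a, top X: go to s2, push X → (s2, b, XUX$)
  read b, top X: go to s0, push ε → (s0, ε, UX$)
All input consumed in state s0 with stack UX$.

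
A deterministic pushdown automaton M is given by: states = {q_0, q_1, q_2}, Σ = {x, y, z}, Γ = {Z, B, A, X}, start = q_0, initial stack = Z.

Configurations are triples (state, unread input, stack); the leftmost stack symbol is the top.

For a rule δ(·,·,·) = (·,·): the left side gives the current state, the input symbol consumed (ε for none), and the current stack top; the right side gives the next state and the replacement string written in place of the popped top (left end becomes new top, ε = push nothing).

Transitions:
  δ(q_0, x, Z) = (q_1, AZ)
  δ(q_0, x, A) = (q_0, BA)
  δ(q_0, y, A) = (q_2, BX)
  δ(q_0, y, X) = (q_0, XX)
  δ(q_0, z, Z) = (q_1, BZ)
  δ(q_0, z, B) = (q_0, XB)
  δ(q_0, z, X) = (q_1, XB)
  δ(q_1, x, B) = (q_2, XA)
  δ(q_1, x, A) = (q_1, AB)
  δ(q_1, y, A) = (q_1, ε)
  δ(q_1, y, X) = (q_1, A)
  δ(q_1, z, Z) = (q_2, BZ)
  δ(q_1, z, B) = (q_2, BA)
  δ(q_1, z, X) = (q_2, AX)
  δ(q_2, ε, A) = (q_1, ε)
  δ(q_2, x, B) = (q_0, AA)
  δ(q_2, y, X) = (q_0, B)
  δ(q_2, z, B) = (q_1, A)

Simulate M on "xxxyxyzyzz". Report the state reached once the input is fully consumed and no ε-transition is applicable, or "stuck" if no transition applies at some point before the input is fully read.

q_1

(q_0, xxxyxyzyzz, Z)
  read x, top Z: go to q_1, push AZ → (q_1, xxyxyzyzz, AZ)
  read x, top A: go to q_1, push AB → (q_1, xyxyzyzz, ABZ)
  read x, top A: go to q_1, push AB → (q_1, yxyzyzz, ABBZ)
  read y, top A: go to q_1, push ε → (q_1, xyzyzz, BBZ)
  read x, top B: go to q_2, push XA → (q_2, yzyzz, XABZ)
  read y, top X: go to q_0, push B → (q_0, zyzz, BABZ)
  read z, top B: go to q_0, push XB → (q_0, yzz, XBABZ)
  read y, top X: go to q_0, push XX → (q_0, zz, XXBABZ)
  read z, top X: go to q_1, push XB → (q_1, z, XBXBABZ)
  read z, top X: go to q_2, push AX → (q_2, ε, AXBXBABZ)
  ε-move, top A: go to q_1, push ε → (q_1, ε, XBXBABZ)
All input consumed; M is in state q_1.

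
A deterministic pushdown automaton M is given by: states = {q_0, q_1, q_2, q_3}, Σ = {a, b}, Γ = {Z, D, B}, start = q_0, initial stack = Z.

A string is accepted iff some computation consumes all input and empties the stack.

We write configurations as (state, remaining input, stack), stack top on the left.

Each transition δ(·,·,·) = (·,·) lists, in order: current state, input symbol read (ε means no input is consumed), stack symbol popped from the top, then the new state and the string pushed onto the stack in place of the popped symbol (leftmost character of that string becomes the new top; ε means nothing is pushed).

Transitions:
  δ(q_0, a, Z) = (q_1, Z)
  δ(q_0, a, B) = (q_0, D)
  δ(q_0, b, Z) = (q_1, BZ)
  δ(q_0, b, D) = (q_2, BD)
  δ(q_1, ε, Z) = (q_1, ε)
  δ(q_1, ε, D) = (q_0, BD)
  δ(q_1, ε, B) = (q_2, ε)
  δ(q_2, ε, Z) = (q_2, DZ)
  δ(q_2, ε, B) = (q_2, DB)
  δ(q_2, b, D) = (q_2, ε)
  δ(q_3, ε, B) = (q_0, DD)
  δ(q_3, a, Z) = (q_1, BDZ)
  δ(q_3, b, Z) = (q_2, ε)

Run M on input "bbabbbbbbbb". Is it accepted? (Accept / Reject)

Reject

(q_0, bbabbbbbbbb, Z)
  read b, top Z: go to q_1, push BZ → (q_1, babbbbbbbb, BZ)
  ε-move, top B: go to q_2, push ε → (q_2, babbbbbbbb, Z)
  ε-move, top Z: go to q_2, push DZ → (q_2, babbbbbbbb, DZ)
  read b, top D: go to q_2, push ε → (q_2, abbbbbbbb, Z)
  ε-move, top Z: go to q_2, push DZ → (q_2, abbbbbbbb, DZ)
No transition applies at (q_2, abbbbbbbb, DZ); input not fully consumed.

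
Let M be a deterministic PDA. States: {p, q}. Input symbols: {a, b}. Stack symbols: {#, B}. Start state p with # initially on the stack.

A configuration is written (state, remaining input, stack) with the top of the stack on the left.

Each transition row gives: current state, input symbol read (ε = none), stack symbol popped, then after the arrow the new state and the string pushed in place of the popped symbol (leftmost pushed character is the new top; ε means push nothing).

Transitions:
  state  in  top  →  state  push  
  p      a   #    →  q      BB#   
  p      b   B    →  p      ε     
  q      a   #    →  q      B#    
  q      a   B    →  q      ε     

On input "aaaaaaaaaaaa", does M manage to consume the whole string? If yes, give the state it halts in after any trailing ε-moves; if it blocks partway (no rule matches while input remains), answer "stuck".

(p, aaaaaaaaaaaa, #) ⊢ (q, aaaaaaaaaaa, BB#) ⊢ (q, aaaaaaaaaa, B#) ⊢ (q, aaaaaaaaa, #) ⊢ (q, aaaaaaaa, B#) ⊢ (q, aaaaaaa, #) ⊢ (q, aaaaaa, B#) ⊢ (q, aaaaa, #) ⊢ (q, aaaa, B#) ⊢ (q, aaa, #) ⊢ (q, aa, B#) ⊢ (q, a, #) ⊢ (q, ε, B#)
All input consumed; M is in state q.

q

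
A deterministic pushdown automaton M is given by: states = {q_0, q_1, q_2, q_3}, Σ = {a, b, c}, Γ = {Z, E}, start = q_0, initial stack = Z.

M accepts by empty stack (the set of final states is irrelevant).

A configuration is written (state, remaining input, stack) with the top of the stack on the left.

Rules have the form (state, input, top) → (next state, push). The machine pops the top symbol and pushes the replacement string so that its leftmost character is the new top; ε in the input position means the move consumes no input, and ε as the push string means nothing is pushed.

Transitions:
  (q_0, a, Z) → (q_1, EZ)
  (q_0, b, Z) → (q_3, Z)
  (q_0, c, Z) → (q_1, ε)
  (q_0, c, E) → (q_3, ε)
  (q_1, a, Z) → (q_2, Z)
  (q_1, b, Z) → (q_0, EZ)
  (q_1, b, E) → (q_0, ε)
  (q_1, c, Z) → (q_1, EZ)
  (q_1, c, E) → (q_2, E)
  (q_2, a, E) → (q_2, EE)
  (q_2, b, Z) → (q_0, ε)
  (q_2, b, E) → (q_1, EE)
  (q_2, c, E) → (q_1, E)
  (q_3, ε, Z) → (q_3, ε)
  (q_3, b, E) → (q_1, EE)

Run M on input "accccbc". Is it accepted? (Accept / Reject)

Accept

(q_0, accccbc, Z)
  read a, top Z: go to q_1, push EZ → (q_1, ccccbc, EZ)
  read c, top E: go to q_2, push E → (q_2, cccbc, EZ)
  read c, top E: go to q_1, push E → (q_1, ccbc, EZ)
  read c, top E: go to q_2, push E → (q_2, cbc, EZ)
  read c, top E: go to q_1, push E → (q_1, bc, EZ)
  read b, top E: go to q_0, push ε → (q_0, c, Z)
  read c, top Z: go to q_1, push ε → (q_1, ε, ε)
All input consumed and the stack is empty.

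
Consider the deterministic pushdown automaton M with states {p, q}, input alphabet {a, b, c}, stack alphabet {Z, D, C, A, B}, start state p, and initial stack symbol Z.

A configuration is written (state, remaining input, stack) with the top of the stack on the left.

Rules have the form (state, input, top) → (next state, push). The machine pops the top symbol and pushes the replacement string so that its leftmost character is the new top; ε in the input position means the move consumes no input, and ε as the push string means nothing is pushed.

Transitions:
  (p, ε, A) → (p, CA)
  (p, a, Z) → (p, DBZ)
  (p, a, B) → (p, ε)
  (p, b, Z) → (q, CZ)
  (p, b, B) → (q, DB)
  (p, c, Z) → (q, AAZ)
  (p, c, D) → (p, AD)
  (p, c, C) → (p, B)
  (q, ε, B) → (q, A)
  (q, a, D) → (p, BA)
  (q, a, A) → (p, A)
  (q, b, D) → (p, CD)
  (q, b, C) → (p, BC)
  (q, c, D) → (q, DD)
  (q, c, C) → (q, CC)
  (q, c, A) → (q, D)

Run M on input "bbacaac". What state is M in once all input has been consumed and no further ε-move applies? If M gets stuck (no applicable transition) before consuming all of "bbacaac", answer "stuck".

(p, bbacaac, Z)
  read b, top Z: go to q, push CZ → (q, bacaac, CZ)
  read b, top C: go to p, push BC → (p, acaac, BCZ)
  read a, top B: go to p, push ε → (p, caac, CZ)
  read c, top C: go to p, push B → (p, aac, BZ)
  read a, top B: go to p, push ε → (p, ac, Z)
  read a, top Z: go to p, push DBZ → (p, c, DBZ)
  read c, top D: go to p, push AD → (p, ε, ADBZ)
  ε-move, top A: go to p, push CA → (p, ε, CADBZ)
All input consumed; M is in state p.

p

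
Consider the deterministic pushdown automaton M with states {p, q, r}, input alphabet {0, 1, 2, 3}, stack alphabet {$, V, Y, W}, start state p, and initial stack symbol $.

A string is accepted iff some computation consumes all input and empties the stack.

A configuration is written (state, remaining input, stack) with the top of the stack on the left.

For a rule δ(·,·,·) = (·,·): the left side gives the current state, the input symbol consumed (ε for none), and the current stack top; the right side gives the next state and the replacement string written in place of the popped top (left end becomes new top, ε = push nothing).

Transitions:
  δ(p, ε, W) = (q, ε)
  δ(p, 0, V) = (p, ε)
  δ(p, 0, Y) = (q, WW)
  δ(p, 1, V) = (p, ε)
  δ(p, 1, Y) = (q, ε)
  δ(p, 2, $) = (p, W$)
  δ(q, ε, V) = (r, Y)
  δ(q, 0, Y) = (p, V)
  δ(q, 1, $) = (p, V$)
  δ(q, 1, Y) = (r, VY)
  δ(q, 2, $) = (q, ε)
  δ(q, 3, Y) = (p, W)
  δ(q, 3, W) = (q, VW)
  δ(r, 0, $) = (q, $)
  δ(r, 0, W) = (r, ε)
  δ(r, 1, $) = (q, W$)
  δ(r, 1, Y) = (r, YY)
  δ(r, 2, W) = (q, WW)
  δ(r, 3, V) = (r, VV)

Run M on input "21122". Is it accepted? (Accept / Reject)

Accept

(p, 21122, $) ⊢ (p, 1122, W$) ⊢ (q, 1122, $) ⊢ (p, 122, V$) ⊢ (p, 22, $) ⊢ (p, 2, W$) ⊢ (q, 2, $) ⊢ (q, ε, ε)
All input consumed and the stack is empty.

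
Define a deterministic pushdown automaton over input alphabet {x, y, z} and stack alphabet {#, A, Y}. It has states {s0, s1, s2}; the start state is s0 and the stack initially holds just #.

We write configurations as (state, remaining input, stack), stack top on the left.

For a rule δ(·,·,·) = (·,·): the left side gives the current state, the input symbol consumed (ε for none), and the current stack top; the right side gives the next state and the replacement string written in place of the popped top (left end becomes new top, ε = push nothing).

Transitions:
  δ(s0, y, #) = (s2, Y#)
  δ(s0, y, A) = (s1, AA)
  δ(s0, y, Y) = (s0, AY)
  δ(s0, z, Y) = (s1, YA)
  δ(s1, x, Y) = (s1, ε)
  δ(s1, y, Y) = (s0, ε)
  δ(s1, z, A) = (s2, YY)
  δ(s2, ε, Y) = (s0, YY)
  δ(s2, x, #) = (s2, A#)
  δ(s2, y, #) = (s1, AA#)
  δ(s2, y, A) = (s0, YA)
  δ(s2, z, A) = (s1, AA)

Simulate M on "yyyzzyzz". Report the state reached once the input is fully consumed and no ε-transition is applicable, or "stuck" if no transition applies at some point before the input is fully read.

stuck

(s0, yyyzzyzz, #) ⊢ (s2, yyzzyzz, Y#) ⊢ (s0, yyzzyzz, YY#) ⊢ (s0, yzzyzz, AYY#) ⊢ (s1, zzyzz, AAYY#) ⊢ (s2, zyzz, YYAYY#) ⊢ (s0, zyzz, YYYAYY#) ⊢ (s1, yzz, YAYYAYY#) ⊢ (s0, zz, AYYAYY#)
No transition for (s0, z, top A); M blocks with input zz remaining.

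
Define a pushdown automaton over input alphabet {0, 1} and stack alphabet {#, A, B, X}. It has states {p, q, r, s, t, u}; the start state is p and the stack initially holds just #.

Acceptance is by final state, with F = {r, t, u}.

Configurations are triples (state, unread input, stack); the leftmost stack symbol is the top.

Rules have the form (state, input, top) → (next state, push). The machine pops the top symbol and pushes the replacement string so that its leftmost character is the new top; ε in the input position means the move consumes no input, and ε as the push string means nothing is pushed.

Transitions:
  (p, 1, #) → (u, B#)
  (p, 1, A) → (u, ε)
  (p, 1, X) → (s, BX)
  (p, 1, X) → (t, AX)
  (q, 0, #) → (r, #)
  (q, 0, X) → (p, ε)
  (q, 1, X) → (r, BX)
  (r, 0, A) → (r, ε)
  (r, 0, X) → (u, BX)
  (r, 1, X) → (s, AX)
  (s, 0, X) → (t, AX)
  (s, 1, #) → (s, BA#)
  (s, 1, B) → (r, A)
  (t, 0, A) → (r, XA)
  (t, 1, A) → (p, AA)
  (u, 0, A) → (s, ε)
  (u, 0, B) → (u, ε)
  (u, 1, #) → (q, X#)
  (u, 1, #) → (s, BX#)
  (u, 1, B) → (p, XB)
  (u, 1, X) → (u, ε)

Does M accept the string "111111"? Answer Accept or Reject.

No computation consumes all input and reaches a final state.

Reject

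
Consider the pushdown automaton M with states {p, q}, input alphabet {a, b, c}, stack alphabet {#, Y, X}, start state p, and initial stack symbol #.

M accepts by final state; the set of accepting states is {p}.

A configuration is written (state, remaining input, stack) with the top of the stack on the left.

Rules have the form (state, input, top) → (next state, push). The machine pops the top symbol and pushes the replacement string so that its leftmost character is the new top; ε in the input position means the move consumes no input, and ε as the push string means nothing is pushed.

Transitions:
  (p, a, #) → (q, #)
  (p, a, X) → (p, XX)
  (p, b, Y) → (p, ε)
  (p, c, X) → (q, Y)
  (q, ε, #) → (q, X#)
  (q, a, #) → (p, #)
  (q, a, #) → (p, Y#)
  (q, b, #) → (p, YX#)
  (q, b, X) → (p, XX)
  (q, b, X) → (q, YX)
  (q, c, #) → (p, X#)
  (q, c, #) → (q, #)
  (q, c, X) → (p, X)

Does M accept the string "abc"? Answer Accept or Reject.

No computation consumes all input and reaches a final state.

Reject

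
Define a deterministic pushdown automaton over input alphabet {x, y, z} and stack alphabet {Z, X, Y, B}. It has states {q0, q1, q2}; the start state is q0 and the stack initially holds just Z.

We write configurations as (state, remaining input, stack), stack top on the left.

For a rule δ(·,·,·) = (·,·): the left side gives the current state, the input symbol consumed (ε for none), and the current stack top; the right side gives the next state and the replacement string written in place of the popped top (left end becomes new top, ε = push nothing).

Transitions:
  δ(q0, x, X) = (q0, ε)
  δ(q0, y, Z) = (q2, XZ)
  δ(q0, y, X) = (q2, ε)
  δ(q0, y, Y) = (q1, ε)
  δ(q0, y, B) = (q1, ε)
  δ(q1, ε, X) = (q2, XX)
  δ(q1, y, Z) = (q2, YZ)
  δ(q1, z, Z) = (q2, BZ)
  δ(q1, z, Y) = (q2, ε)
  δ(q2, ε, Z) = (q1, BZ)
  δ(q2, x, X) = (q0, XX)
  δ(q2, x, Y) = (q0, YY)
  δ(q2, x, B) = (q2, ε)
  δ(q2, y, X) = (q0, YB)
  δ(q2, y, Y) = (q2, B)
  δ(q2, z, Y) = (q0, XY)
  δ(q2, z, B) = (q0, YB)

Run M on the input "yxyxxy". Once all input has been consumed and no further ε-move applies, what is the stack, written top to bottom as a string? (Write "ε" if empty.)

BZ

(q0, yxyxxy, Z) ⊢ (q2, xyxxy, XZ) ⊢ (q0, yxxy, XXZ) ⊢ (q2, xxy, XZ) ⊢ (q0, xy, XXZ) ⊢ (q0, y, XZ) ⊢ (q2, ε, Z) ⊢ (q1, ε, BZ)
All input consumed in state q1 with stack BZ.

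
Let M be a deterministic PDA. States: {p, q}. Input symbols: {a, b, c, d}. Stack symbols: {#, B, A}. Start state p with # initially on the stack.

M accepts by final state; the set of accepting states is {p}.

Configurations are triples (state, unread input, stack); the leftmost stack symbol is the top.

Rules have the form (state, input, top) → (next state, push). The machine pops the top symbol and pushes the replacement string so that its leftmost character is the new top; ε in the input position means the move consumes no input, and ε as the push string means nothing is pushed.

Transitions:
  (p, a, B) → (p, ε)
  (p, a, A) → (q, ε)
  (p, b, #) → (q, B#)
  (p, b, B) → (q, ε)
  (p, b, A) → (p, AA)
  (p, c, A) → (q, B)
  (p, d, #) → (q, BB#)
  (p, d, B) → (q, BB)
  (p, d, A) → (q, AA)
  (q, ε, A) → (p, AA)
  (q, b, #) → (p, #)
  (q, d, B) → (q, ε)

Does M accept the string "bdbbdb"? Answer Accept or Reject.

Accept

(p, bdbbdb, #) ⊢ (q, dbbdb, B#) ⊢ (q, bbdb, #) ⊢ (p, bdb, #) ⊢ (q, db, B#) ⊢ (q, b, #) ⊢ (p, ε, #)
All input consumed; state p ∈ F.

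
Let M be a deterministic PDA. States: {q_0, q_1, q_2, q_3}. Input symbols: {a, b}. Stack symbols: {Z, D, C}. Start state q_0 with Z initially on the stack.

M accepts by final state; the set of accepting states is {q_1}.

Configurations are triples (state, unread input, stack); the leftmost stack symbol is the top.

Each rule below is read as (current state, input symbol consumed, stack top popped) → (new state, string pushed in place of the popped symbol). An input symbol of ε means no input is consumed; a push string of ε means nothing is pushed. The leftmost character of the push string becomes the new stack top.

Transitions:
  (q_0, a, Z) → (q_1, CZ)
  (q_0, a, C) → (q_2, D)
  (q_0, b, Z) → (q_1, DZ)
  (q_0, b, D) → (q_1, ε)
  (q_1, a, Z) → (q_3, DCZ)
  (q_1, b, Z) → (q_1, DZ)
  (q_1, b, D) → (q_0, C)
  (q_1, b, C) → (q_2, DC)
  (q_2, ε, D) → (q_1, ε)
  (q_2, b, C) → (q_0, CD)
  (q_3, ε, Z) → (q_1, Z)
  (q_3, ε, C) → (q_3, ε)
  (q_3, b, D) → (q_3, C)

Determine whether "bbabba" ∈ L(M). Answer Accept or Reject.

Accept

(q_0, bbabba, Z)
  read b, top Z: go to q_1, push DZ → (q_1, babba, DZ)
  read b, top D: go to q_0, push C → (q_0, abba, CZ)
  read a, top C: go to q_2, push D → (q_2, bba, DZ)
  ε-move, top D: go to q_1, push ε → (q_1, bba, Z)
  read b, top Z: go to q_1, push DZ → (q_1, ba, DZ)
  read b, top D: go to q_0, push C → (q_0, a, CZ)
  read a, top C: go to q_2, push D → (q_2, ε, DZ)
  ε-move, top D: go to q_1, push ε → (q_1, ε, Z)
All input consumed; state q_1 ∈ F.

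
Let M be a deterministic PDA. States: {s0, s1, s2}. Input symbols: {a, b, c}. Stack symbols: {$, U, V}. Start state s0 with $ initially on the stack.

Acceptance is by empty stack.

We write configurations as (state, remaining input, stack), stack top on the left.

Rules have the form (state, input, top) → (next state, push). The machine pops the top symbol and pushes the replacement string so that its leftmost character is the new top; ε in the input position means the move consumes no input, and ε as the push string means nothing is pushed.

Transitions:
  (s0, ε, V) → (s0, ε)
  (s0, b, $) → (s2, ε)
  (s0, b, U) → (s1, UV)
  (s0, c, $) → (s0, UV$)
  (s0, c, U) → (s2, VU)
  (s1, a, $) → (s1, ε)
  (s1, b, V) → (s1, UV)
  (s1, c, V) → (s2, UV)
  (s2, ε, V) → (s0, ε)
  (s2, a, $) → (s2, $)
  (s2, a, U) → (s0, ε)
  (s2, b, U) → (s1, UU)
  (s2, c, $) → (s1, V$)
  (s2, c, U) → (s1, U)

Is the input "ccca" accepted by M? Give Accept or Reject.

Reject

(s0, ccca, $)
  read c, top $: go to s0, push UV$ → (s0, cca, UV$)
  read c, top U: go to s2, push VU → (s2, ca, VUV$)
  ε-move, top V: go to s0, push ε → (s0, ca, UV$)
  read c, top U: go to s2, push VU → (s2, a, VUV$)
  ε-move, top V: go to s0, push ε → (s0, a, UV$)
No transition applies at (s0, a, UV$); input not fully consumed.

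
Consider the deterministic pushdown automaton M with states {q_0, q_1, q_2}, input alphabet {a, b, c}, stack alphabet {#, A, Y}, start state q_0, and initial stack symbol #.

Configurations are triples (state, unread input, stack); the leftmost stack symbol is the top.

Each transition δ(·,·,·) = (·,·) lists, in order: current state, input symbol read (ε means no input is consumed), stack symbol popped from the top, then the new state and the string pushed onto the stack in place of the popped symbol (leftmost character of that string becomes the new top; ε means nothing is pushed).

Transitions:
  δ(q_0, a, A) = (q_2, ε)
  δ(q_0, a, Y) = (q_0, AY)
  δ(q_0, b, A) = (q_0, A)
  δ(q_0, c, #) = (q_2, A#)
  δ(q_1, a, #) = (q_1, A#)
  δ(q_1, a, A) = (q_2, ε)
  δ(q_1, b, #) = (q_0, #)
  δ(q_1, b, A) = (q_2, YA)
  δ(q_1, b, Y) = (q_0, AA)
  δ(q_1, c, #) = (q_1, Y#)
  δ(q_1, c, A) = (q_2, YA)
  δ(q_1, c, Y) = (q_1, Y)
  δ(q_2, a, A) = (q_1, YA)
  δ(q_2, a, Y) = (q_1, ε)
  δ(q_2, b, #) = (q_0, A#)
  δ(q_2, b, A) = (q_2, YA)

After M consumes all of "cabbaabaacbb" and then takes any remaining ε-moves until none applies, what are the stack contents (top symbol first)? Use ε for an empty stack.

(q_0, cabbaabaacbb, #)
  read c, top #: go to q_2, push A# → (q_2, abbaabaacbb, A#)
  read a, top A: go to q_1, push YA → (q_1, bbaabaacbb, YA#)
  read b, top Y: go to q_0, push AA → (q_0, baabaacbb, AAA#)
  read b, top A: go to q_0, push A → (q_0, aabaacbb, AAA#)
  read a, top A: go to q_2, push ε → (q_2, abaacbb, AA#)
  read a, top A: go to q_1, push YA → (q_1, baacbb, YAA#)
  read b, top Y: go to q_0, push AA → (q_0, aacbb, AAAA#)
  read a, top A: go to q_2, push ε → (q_2, acbb, AAA#)
  read a, top A: go to q_1, push YA → (q_1, cbb, YAAA#)
  read c, top Y: go to q_1, push Y → (q_1, bb, YAAA#)
  read b, top Y: go to q_0, push AA → (q_0, b, AAAAA#)
  read b, top A: go to q_0, push A → (q_0, ε, AAAAA#)
All input consumed in state q_0 with stack AAAAA#.

AAAAA#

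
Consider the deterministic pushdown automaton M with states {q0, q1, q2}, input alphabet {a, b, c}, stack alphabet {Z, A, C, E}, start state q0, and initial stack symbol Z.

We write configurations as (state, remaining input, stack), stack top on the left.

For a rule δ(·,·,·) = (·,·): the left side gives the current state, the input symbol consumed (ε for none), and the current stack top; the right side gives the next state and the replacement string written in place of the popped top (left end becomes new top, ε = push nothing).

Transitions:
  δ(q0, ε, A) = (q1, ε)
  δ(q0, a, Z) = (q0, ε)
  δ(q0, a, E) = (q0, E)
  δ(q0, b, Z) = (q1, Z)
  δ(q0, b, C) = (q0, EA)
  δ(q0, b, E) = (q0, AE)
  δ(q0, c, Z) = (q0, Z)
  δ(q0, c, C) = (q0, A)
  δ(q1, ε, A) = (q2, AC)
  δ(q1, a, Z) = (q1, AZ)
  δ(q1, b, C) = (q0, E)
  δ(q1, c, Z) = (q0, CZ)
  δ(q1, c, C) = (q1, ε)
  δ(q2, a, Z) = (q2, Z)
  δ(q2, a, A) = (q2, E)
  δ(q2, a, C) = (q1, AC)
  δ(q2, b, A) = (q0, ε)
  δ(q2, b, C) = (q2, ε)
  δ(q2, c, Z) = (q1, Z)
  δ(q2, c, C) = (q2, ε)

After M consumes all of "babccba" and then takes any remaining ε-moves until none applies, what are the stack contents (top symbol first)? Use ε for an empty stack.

(q0, babccba, Z)
  read b, top Z: go to q1, push Z → (q1, abccba, Z)
  read a, top Z: go to q1, push AZ → (q1, bccba, AZ)
  ε-move, top A: go to q2, push AC → (q2, bccba, ACZ)
  read b, top A: go to q0, push ε → (q0, ccba, CZ)
  read c, top C: go to q0, push A → (q0, cba, AZ)
  ε-move, top A: go to q1, push ε → (q1, cba, Z)
  read c, top Z: go to q0, push CZ → (q0, ba, CZ)
  read b, top C: go to q0, push EA → (q0, a, EAZ)
  read a, top E: go to q0, push E → (q0, ε, EAZ)
All input consumed in state q0 with stack EAZ.

EAZ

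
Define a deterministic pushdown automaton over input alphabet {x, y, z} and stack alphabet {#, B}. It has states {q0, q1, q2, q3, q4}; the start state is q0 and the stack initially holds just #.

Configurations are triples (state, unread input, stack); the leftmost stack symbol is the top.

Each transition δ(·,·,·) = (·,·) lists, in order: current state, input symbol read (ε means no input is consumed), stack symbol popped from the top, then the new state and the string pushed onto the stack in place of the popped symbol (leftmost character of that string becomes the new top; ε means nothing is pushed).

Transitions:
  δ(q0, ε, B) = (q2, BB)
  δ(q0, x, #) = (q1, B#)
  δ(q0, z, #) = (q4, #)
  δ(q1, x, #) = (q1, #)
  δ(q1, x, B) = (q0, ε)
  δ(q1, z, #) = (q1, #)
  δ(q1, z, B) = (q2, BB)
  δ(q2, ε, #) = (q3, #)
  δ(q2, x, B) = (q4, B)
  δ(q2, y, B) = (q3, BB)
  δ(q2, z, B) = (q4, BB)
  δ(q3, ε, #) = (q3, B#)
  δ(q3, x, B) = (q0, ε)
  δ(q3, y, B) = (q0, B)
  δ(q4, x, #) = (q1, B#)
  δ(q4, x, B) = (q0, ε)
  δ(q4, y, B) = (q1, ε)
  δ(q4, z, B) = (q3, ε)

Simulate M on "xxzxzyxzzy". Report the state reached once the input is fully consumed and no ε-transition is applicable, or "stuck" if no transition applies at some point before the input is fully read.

q2

(q0, xxzxzyxzzy, #)
  read x, top #: go to q1, push B# → (q1, xzxzyxzzy, B#)
  read x, top B: go to q0, push ε → (q0, zxzyxzzy, #)
  read z, top #: go to q4, push # → (q4, xzyxzzy, #)
  read x, top #: go to q1, push B# → (q1, zyxzzy, B#)
  read z, top B: go to q2, push BB → (q2, yxzzy, BB#)
  read y, top B: go to q3, push BB → (q3, xzzy, BBB#)
  read x, top B: go to q0, push ε → (q0, zzy, BB#)
  ε-move, top B: go to q2, push BB → (q2, zzy, BBB#)
  read z, top B: go to q4, push BB → (q4, zy, BBBB#)
  read z, top B: go to q3, push ε → (q3, y, BBB#)
  read y, top B: go to q0, push B → (q0, ε, BBB#)
  ε-move, top B: go to q2, push BB → (q2, ε, BBBB#)
All input consumed; M is in state q2.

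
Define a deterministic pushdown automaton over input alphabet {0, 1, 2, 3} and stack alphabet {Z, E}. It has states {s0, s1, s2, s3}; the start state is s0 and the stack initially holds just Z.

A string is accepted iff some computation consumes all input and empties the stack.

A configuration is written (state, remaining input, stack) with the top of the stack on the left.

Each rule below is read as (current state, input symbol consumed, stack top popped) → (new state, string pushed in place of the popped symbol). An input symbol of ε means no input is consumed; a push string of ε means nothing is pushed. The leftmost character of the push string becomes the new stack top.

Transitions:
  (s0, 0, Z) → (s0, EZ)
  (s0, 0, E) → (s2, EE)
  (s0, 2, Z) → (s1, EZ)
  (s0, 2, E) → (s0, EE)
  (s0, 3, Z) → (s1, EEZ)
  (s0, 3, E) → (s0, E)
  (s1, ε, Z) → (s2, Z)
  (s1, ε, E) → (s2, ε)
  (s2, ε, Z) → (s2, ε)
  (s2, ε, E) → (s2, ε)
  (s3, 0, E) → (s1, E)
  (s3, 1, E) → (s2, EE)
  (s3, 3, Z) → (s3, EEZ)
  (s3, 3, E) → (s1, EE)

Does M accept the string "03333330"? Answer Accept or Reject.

(s0, 03333330, Z) ⊢ (s0, 3333330, EZ) ⊢ (s0, 333330, EZ) ⊢ (s0, 33330, EZ) ⊢ (s0, 3330, EZ) ⊢ (s0, 330, EZ) ⊢ (s0, 30, EZ) ⊢ (s0, 0, EZ) ⊢ (s2, ε, EEZ) ⊢ (s2, ε, EZ) ⊢ (s2, ε, Z) ⊢ (s2, ε, ε)
All input consumed and the stack is empty.

Accept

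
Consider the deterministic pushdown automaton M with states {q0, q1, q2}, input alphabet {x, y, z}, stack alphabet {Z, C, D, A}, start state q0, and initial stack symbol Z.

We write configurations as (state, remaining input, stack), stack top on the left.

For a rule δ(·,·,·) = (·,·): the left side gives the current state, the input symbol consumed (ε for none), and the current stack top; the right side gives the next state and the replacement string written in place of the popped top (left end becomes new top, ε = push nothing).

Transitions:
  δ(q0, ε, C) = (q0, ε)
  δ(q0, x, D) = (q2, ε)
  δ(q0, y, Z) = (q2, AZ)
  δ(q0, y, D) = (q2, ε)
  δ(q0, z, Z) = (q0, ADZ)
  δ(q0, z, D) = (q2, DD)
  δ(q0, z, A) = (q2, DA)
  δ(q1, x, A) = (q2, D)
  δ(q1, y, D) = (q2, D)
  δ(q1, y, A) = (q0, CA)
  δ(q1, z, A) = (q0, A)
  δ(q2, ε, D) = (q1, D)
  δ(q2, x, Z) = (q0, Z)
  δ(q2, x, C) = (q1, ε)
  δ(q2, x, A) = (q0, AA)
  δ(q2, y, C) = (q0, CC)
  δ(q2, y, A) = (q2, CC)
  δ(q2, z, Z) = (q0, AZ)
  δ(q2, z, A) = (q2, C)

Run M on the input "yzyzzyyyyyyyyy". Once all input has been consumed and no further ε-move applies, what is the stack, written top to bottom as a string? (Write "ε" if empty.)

DADZ

(q0, yzyzzyyyyyyyyy, Z) ⊢ (q2, zyzzyyyyyyyyy, AZ) ⊢ (q2, yzzyyyyyyyyy, CZ) ⊢ (q0, zzyyyyyyyyy, CCZ) ⊢ (q0, zzyyyyyyyyy, CZ) ⊢ (q0, zzyyyyyyyyy, Z) ⊢ (q0, zyyyyyyyyy, ADZ) ⊢ (q2, yyyyyyyyy, DADZ) ⊢ (q1, yyyyyyyyy, DADZ) ⊢ (q2, yyyyyyyy, DADZ) ⊢ (q1, yyyyyyyy, DADZ) ⊢ (q2, yyyyyyy, DADZ) ⊢ (q1, yyyyyyy, DADZ) ⊢ (q2, yyyyyy, DADZ) ⊢ (q1, yyyyyy, DADZ) ⊢ (q2, yyyyy, DADZ) ⊢ (q1, yyyyy, DADZ) ⊢ (q2, yyyy, DADZ) ⊢ (q1, yyyy, DADZ) ⊢ (q2, yyy, DADZ) ⊢ (q1, yyy, DADZ) ⊢ (q2, yy, DADZ) ⊢ (q1, yy, DADZ) ⊢ (q2, y, DADZ) ⊢ (q1, y, DADZ) ⊢ (q2, ε, DADZ) ⊢ (q1, ε, DADZ)
All input consumed in state q1 with stack DADZ.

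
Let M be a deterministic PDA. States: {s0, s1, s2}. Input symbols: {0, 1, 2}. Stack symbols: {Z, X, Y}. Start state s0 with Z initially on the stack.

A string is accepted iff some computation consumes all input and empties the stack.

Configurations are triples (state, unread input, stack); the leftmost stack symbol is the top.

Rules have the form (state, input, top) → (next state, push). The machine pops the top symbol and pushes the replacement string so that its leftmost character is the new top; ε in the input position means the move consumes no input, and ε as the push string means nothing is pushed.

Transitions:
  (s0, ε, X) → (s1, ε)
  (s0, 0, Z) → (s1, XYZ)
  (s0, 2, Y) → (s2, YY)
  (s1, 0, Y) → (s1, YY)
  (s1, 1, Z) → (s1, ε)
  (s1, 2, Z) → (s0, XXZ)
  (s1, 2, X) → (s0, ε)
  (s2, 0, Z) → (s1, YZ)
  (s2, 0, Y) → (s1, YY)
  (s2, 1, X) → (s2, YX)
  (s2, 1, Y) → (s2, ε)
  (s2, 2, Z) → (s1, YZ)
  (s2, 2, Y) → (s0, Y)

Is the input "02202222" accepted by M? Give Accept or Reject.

Reject

(s0, 02202222, Z)
  read 0, top Z: go to s1, push XYZ → (s1, 2202222, XYZ)
  read 2, top X: go to s0, push ε → (s0, 202222, YZ)
  read 2, top Y: go to s2, push YY → (s2, 02222, YYZ)
  read 0, top Y: go to s1, push YY → (s1, 2222, YYYZ)
No transition applies at (s1, 2222, YYYZ); input not fully consumed.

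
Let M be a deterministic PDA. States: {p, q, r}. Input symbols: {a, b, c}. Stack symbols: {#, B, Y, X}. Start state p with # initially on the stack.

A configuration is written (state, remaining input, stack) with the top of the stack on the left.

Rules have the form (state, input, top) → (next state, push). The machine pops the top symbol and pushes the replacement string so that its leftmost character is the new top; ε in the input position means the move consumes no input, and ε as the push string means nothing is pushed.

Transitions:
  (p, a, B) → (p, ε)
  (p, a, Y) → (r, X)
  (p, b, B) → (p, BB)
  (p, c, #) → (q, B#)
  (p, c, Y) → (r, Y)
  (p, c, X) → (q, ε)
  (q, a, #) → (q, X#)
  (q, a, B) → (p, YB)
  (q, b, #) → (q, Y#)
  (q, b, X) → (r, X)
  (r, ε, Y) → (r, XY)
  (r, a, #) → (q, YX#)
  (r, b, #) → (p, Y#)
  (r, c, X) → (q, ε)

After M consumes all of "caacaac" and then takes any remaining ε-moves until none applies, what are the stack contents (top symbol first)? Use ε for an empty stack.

B#

(p, caacaac, #)
  read c, top #: go to q, push B# → (q, aacaac, B#)
  read a, top B: go to p, push YB → (p, acaac, YB#)
  read a, top Y: go to r, push X → (r, caac, XB#)
  read c, top X: go to q, push ε → (q, aac, B#)
  read a, top B: go to p, push YB → (p, ac, YB#)
  read a, top Y: go to r, push X → (r, c, XB#)
  read c, top X: go to q, push ε → (q, ε, B#)
All input consumed in state q with stack B#.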